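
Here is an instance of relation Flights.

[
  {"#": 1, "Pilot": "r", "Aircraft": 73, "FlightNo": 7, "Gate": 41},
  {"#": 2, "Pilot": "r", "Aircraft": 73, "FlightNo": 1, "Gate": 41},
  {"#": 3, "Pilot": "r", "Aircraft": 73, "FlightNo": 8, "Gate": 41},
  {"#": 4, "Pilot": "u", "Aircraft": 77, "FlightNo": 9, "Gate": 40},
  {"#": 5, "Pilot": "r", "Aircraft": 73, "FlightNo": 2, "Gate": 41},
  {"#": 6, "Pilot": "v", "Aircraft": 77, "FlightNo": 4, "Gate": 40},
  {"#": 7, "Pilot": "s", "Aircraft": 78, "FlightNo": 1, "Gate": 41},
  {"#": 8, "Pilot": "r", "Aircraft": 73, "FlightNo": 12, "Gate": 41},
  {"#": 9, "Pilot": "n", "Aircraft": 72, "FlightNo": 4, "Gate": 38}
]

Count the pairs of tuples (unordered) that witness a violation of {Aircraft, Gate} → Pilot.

(Aircraft=73, Gate=41): all 5 rows agree on Pilot — 0 pairs.
(Aircraft=77, Gate=40): violating pairs (4,6) — 1 pair.

1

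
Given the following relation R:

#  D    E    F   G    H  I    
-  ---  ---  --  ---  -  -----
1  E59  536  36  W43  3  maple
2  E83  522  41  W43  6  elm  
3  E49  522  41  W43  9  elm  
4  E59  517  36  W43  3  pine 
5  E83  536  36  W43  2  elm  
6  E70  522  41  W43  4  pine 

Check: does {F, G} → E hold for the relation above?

(F=36, G=W43): rows 1, 4, 5 → E takes values {536, 517} — violation
(F=41, G=W43): rows 2, 3, 6 → E = 522, 522, 522 ✓
Two rows agree on {F, G} but differ on E, so {F, G} → E does not hold.

No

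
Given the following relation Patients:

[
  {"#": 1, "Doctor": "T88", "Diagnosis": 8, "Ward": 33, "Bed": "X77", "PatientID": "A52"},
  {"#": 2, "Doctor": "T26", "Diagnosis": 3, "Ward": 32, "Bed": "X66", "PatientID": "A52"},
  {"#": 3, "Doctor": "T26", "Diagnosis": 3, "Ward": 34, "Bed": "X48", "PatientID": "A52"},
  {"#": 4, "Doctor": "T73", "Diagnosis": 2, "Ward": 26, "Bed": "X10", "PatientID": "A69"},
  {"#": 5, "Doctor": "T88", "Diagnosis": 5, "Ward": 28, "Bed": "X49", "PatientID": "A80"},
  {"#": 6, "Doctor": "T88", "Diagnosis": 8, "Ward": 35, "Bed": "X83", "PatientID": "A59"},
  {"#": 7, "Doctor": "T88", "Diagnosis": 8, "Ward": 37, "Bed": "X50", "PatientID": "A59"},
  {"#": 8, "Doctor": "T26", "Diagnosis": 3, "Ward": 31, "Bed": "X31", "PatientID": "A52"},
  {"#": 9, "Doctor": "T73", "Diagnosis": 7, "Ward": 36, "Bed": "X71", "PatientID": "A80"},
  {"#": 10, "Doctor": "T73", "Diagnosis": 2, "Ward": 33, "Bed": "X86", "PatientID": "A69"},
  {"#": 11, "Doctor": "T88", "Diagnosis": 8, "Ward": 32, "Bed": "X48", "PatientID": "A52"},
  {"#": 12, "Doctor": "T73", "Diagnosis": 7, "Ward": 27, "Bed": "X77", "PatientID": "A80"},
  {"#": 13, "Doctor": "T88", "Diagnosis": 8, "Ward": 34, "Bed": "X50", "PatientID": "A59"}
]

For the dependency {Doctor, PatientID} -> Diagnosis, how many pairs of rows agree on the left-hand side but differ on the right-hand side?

(Doctor=T88, PatientID=A52): all 2 rows agree on Diagnosis — 0 pairs.
(Doctor=T26, PatientID=A52): all 3 rows agree on Diagnosis — 0 pairs.
(Doctor=T73, PatientID=A69): all 2 rows agree on Diagnosis — 0 pairs.
(Doctor=T88, PatientID=A59): all 3 rows agree on Diagnosis — 0 pairs.
(Doctor=T73, PatientID=A80): all 2 rows agree on Diagnosis — 0 pairs.

0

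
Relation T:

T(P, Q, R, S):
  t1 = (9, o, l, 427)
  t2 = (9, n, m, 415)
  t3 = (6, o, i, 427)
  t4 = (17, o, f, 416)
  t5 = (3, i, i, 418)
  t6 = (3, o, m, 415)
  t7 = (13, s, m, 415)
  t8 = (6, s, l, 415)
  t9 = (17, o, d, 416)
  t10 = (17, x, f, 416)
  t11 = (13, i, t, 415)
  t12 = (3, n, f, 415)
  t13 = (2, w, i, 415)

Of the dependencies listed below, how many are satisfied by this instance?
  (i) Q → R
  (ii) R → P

(i) Q → R: Q=o: rows 1, 3, 4, 6, 9 → R takes values {l, i, f, m, d} — violation; Q=n: rows 2, 12 → R takes values {m, f} — violation; Q=i: rows 5, 11 → R takes values {i, t} — violation; Q=s: rows 7, 8 → R takes values {m, l} — violation — fails.
(ii) R → P: R=l: rows 1, 8 → P takes values {9, 6} — violation; R=m: rows 2, 6, 7 → P takes values {9, 3, 13} — violation; R=i: rows 3, 5, 13 → P takes values {6, 3, 2} — violation; R=f: rows 4, 10, 12 → P takes values {17, 3} — violation — fails.
None of the 2 dependencies hold.

0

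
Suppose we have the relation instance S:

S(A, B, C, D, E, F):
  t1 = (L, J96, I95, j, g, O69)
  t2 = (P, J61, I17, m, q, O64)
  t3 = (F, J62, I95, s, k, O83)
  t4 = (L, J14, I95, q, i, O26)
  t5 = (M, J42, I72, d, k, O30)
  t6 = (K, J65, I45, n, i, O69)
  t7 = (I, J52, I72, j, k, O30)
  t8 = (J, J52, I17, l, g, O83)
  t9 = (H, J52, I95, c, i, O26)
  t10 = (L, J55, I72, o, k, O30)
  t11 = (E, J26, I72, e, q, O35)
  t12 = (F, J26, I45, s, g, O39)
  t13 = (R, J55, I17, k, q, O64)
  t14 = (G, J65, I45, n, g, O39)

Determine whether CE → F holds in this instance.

(C=I95, E=g): row 1 → F = O69 ✓
(C=I17, E=q): rows 2, 13 → F = O64, O64 ✓
(C=I95, E=k): row 3 → F = O83 ✓
(C=I95, E=i): rows 4, 9 → F = O26, O26 ✓
(C=I72, E=k): rows 5, 7, 10 → F = O30, O30, O30 ✓
(C=I45, E=i): row 6 → F = O69 ✓
(C=I17, E=g): row 8 → F = O83 ✓
(C=I72, E=q): row 11 → F = O35 ✓
(C=I45, E=g): rows 12, 14 → F = O39, O39 ✓
Every CE value is associated with a single F value, so CE → F holds.

Yes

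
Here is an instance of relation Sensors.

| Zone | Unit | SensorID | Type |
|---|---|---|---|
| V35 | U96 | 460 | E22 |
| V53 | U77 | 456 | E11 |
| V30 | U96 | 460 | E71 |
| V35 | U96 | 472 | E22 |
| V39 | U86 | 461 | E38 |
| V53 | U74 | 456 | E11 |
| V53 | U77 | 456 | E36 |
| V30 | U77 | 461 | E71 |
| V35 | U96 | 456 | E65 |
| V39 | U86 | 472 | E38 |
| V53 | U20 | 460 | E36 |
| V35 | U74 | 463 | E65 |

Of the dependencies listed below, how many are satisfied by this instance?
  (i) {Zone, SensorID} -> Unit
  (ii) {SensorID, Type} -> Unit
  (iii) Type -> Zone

1

(i) {Zone, SensorID} -> Unit: (Zone=V53, SensorID=456): 3 rows → Unit takes values {U77, U74} — violation — fails.
(ii) {SensorID, Type} -> Unit: (SensorID=456, Type=E11): 2 rows → Unit takes values {U77, U74} — violation — fails.
(iii) Type -> Zone: every LHS value maps to a single RHS value — holds.
1 of the 3 dependencies holds.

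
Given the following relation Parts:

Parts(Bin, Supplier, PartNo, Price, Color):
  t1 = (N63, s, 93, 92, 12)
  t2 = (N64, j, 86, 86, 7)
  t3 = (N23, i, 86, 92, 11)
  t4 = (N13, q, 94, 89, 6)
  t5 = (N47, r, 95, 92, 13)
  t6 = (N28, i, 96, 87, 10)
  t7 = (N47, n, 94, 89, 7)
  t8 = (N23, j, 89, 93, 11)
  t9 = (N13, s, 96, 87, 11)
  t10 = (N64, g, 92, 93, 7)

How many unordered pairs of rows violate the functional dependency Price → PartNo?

Price=92: violating pairs (1,3), (1,5), (3,5) — 3 pairs.
Price=89: all 2 rows agree on PartNo — 0 pairs.
Price=87: all 2 rows agree on PartNo — 0 pairs.
Price=93: violating pairs (8,10) — 1 pair.

4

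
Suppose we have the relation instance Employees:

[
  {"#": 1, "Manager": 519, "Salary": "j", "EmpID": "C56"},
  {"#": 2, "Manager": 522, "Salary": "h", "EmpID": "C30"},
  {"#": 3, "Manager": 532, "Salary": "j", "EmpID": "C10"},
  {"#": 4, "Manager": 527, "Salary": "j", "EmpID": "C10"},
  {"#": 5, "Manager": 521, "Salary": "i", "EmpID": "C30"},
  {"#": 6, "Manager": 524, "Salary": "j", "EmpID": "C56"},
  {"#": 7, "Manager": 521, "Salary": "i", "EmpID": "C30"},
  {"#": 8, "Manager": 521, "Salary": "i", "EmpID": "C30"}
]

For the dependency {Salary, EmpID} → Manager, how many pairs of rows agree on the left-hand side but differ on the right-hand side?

(Salary=j, EmpID=C56): violating pairs (1,6) — 1 pair.
(Salary=j, EmpID=C10): violating pairs (3,4) — 1 pair.
(Salary=i, EmpID=C30): all 3 rows agree on Manager — 0 pairs.

2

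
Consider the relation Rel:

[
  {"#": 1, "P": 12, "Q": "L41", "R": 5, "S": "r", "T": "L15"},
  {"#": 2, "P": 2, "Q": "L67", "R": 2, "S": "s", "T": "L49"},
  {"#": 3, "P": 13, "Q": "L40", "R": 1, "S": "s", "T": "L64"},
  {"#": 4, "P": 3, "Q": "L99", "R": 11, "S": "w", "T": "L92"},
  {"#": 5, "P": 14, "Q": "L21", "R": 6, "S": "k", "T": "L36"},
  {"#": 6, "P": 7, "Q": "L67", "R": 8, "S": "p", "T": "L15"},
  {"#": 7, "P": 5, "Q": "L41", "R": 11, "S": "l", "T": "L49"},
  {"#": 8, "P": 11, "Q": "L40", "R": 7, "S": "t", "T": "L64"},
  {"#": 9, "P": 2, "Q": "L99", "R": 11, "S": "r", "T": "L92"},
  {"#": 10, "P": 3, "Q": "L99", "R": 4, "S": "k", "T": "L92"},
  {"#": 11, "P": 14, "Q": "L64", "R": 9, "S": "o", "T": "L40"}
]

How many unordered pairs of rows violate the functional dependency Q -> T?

Q=L41: violating pairs (1,7) — 1 pair.
Q=L67: violating pairs (2,6) — 1 pair.
Q=L40: all 2 rows agree on T — 0 pairs.
Q=L99: all 3 rows agree on T — 0 pairs.

2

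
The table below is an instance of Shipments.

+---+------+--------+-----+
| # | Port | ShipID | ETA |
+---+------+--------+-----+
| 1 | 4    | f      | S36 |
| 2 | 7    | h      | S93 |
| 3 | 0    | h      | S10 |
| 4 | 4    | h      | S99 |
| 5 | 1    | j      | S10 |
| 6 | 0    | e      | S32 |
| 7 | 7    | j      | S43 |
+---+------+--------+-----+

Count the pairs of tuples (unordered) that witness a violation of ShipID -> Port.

ShipID=h: violating pairs (2,3), (2,4), (3,4) — 3 pairs.
ShipID=j: violating pairs (5,7) — 1 pair.

4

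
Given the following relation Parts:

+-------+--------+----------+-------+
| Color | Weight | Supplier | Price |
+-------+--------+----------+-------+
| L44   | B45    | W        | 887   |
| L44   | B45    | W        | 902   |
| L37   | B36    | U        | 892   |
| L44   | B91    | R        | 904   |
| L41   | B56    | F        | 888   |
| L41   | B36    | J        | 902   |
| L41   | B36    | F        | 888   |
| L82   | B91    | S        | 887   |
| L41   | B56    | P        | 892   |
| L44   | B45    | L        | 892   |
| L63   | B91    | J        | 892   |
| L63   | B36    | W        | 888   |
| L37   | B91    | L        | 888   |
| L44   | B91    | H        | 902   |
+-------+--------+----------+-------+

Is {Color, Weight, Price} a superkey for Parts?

All 14 rows have distinct {Color, Weight, Price} values, so {Color, Weight, Price} → (all attributes) holds and {Color, Weight, Price} is a superkey.

Yes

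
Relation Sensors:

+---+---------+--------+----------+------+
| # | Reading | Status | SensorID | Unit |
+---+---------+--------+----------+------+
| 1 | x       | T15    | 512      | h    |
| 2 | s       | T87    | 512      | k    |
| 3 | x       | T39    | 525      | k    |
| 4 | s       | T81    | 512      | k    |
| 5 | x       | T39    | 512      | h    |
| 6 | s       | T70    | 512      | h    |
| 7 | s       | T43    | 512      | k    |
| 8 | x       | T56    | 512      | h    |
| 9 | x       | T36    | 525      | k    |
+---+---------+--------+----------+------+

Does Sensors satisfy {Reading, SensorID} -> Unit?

No

(Reading=x, SensorID=512): rows 1, 5, 8 → Unit = h, h, h ✓
(Reading=s, SensorID=512): rows 2, 4, 6, 7 → Unit takes values {k, h} — violation
(Reading=x, SensorID=525): rows 3, 9 → Unit = k, k ✓
Two rows agree on {Reading, SensorID} but differ on Unit, so {Reading, SensorID} -> Unit does not hold.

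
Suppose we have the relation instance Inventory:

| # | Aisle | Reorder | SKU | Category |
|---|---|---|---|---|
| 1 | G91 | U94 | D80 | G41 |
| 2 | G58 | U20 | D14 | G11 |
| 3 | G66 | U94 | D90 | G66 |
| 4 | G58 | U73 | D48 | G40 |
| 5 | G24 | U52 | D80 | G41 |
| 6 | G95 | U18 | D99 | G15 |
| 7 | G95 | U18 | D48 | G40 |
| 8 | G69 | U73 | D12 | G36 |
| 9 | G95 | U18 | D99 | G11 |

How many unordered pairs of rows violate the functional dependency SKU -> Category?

SKU=D80: all 2 rows agree on Category — 0 pairs.
SKU=D48: all 2 rows agree on Category — 0 pairs.
SKU=D99: violating pairs (6,9) — 1 pair.

1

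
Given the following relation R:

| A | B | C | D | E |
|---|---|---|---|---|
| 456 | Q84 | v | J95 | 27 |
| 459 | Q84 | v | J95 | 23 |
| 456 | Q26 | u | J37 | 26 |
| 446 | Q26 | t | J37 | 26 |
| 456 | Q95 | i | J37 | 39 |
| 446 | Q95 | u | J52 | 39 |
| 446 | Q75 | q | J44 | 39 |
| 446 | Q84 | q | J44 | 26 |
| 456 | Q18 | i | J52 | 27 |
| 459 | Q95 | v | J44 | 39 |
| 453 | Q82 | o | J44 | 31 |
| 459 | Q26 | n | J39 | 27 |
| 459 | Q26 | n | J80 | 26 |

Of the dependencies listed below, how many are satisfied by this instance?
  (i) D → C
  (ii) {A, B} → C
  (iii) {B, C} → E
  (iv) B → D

(i) D → C: D=J37: 3 rows → C takes values {u, t, i} — violation; D=J52: 2 rows → C takes values {u, i} — violation; D=J44: 4 rows → C takes values {q, v, o} — violation — fails.
(ii) {A, B} → C: every LHS value maps to a single RHS value — holds.
(iii) {B, C} → E: (B=Q84, C=v): 2 rows → E takes values {27, 23} — violation; (B=Q26, C=n): 2 rows → E takes values {27, 26} — violation — fails.
(iv) B → D: B=Q84: 3 rows → D takes values {J95, J44} — violation; B=Q26: 4 rows → D takes values {J37, J39, J80} — violation; B=Q95: 3 rows → D takes values {J37, J52, J44} — violation — fails.
1 of the 4 dependencies holds.

1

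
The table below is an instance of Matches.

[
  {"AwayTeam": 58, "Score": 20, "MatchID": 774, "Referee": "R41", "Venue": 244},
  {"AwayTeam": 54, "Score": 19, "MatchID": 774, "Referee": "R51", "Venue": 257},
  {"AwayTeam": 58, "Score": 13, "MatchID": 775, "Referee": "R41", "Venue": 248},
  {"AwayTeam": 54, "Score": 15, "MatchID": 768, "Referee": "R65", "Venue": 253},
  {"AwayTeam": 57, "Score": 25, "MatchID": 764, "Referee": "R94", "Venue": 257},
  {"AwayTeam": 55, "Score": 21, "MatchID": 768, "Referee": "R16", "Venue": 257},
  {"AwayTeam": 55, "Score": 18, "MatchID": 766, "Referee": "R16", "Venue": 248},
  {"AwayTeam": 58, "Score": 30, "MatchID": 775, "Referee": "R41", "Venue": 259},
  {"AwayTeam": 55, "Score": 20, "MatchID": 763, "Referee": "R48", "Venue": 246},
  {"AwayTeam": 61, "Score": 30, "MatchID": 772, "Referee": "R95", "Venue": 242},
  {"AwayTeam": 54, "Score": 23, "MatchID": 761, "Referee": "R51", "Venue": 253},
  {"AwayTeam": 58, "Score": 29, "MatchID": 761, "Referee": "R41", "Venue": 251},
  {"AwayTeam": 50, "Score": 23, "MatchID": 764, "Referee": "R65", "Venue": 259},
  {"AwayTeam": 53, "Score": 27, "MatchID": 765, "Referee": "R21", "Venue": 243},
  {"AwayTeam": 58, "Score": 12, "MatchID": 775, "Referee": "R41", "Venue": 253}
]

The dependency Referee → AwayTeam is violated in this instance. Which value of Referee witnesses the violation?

R65

Referee=R41: 5 rows → AwayTeam = 58, 58, 58, 58, 58 ✓
Referee=R51: 2 rows → AwayTeam = 54, 54 ✓
Referee=R65: 2 rows → AwayTeam takes values {54, 50} — violation
Referee=R94: 1 row → AwayTeam = 57 ✓
Referee=R16: 2 rows → AwayTeam = 55, 55 ✓
Referee=R48: 1 row → AwayTeam = 55 ✓
Referee=R95: 1 row → AwayTeam = 61 ✓
Referee=R21: 1 row → AwayTeam = 53 ✓
The only Referee value with inconsistent AwayTeam is Referee=R65.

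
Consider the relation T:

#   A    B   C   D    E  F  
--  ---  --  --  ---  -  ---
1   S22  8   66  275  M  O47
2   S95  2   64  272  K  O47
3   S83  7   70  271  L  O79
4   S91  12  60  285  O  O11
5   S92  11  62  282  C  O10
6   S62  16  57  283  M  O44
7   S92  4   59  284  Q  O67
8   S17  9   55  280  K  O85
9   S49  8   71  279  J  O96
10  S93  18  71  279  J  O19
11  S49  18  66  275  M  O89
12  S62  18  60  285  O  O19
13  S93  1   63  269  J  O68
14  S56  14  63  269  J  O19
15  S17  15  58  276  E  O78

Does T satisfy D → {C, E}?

D=275: rows 1, 11 → {C,E} = (66, M), (66, M) ✓
D=272: row 2 → {C,E} = (64, K) ✓
D=271: row 3 → {C,E} = (70, L) ✓
D=285: rows 4, 12 → {C,E} = (60, O), (60, O) ✓
D=282: row 5 → {C,E} = (62, C) ✓
D=283: row 6 → {C,E} = (57, M) ✓
D=284: row 7 → {C,E} = (59, Q) ✓
D=280: row 8 → {C,E} = (55, K) ✓
D=279: rows 9, 10 → {C,E} = (71, J), (71, J) ✓
D=269: rows 13, 14 → {C,E} = (63, J), (63, J) ✓
D=276: row 15 → {C,E} = (58, E) ✓
Every D value is associated with a single {C, E} value, so D → {C, E} holds.

Yes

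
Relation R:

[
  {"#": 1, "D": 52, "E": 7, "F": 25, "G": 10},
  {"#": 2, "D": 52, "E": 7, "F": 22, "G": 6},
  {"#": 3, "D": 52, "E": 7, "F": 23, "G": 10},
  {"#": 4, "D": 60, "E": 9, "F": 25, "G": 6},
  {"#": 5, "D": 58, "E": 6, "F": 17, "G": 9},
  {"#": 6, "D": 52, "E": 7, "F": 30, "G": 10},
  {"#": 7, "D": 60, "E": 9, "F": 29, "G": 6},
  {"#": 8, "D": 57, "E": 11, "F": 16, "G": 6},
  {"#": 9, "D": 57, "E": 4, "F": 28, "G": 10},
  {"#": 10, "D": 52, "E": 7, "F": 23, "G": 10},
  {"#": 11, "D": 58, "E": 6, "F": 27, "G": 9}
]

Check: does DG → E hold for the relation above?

Yes

(D=52, G=10): rows 1, 3, 6, 10 → E = 7, 7, 7, 7 ✓
(D=52, G=6): row 2 → E = 7 ✓
(D=60, G=6): rows 4, 7 → E = 9, 9 ✓
(D=58, G=9): rows 5, 11 → E = 6, 6 ✓
(D=57, G=6): row 8 → E = 11 ✓
(D=57, G=10): row 9 → E = 4 ✓
Every DG value is associated with a single E value, so DG → E holds.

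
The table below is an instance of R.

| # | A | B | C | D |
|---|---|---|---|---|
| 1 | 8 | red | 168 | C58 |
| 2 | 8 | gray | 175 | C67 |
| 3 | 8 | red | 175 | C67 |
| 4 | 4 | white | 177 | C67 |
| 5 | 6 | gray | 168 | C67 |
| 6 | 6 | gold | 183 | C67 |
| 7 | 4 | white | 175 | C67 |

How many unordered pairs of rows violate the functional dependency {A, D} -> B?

(A=8, D=C67): violating pairs (2,3) — 1 pair.
(A=4, D=C67): all 2 rows agree on B — 0 pairs.
(A=6, D=C67): violating pairs (5,6) — 1 pair.

2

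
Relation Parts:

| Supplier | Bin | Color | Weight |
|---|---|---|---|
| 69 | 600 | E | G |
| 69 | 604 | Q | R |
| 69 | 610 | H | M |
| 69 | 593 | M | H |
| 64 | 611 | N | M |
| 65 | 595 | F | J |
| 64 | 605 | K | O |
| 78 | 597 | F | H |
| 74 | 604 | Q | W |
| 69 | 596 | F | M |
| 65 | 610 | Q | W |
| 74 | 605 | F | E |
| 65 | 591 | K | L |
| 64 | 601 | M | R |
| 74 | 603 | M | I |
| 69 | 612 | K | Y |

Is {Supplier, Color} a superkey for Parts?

Yes

All 16 rows have distinct {Supplier, Color} values, so {Supplier, Color} → (all attributes) holds and {Supplier, Color} is a superkey.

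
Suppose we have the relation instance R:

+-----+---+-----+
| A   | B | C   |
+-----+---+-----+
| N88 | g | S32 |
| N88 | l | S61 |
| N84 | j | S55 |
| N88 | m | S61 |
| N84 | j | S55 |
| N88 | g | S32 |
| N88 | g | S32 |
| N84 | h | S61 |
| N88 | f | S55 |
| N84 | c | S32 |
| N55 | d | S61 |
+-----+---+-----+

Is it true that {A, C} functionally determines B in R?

No

(A=N88, C=S32): 3 rows → B = g, g, g ✓
(A=N88, C=S61): 2 rows → B takes values {l, m} — violation
(A=N84, C=S55): 2 rows → B = j, j ✓
(A=N84, C=S61): 1 row → B = h ✓
(A=N88, C=S55): 1 row → B = f ✓
(A=N84, C=S32): 1 row → B = c ✓
(A=N55, C=S61): 1 row → B = d ✓
Two rows agree on {A, C} but differ on B, so {A, C} -> B does not hold.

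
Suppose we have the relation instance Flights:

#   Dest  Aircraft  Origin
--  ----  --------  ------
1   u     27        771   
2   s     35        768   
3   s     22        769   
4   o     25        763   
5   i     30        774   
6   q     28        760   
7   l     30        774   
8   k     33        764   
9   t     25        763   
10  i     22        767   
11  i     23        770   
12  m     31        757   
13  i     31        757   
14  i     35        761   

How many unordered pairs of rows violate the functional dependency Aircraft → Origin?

Aircraft=35: violating pairs (2,14) — 1 pair.
Aircraft=22: violating pairs (3,10) — 1 pair.
Aircraft=25: all 2 rows agree on Origin — 0 pairs.
Aircraft=30: all 2 rows agree on Origin — 0 pairs.
Aircraft=31: all 2 rows agree on Origin — 0 pairs.

2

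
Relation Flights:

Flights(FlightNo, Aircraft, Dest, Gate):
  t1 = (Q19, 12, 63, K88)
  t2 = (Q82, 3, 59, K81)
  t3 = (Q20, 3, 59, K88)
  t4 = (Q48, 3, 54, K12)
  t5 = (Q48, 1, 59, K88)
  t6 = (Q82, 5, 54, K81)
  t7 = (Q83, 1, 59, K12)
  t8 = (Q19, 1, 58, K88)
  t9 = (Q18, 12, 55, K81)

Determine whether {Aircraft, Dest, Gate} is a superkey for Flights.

Yes

All 9 rows have distinct {Aircraft, Dest, Gate} values, so {Aircraft, Dest, Gate} → (all attributes) holds and {Aircraft, Dest, Gate} is a superkey.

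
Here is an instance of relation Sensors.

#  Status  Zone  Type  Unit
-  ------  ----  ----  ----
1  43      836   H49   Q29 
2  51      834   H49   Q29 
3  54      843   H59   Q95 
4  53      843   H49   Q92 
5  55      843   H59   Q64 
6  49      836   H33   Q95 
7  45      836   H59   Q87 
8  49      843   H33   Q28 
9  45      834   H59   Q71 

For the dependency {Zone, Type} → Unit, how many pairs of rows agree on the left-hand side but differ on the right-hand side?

(Zone=843, Type=H59): violating pairs (3,5) — 1 pair.

1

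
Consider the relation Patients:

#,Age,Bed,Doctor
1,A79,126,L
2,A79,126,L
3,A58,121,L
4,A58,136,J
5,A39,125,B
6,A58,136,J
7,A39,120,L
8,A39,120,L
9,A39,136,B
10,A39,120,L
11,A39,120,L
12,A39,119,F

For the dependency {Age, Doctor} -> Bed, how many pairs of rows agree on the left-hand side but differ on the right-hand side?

1

(Age=A79, Doctor=L): all 2 rows agree on Bed — 0 pairs.
(Age=A58, Doctor=J): all 2 rows agree on Bed — 0 pairs.
(Age=A39, Doctor=B): violating pairs (5,9) — 1 pair.
(Age=A39, Doctor=L): all 4 rows agree on Bed — 0 pairs.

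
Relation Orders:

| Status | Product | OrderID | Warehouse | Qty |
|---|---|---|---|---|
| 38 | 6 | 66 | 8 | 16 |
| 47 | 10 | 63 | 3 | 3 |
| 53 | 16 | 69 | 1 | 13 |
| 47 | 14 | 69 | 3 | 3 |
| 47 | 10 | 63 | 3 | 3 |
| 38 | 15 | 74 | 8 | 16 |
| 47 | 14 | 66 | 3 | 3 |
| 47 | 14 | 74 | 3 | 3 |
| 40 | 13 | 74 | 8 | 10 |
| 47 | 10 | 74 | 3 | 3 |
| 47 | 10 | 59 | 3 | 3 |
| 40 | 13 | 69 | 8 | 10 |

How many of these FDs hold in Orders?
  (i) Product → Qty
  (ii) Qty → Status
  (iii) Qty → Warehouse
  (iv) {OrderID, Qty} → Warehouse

(i) Product → Qty: every LHS value maps to a single RHS value — holds.
(ii) Qty → Status: every LHS value maps to a single RHS value — holds.
(iii) Qty → Warehouse: every LHS value maps to a single RHS value — holds.
(iv) {OrderID, Qty} → Warehouse: every LHS value maps to a single RHS value — holds.
4 of the 4 dependencies hold.

4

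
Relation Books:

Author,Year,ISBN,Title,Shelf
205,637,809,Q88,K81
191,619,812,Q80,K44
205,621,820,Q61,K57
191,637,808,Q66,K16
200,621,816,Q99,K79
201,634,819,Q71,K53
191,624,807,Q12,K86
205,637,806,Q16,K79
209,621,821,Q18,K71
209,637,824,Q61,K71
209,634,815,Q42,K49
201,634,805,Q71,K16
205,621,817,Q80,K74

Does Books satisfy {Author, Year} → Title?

(Author=205, Year=637): 2 rows → Title takes values {Q88, Q16} — violation
(Author=191, Year=619): 1 row → Title = Q80 ✓
(Author=205, Year=621): 2 rows → Title takes values {Q61, Q80} — violation
(Author=191, Year=637): 1 row → Title = Q66 ✓
(Author=200, Year=621): 1 row → Title = Q99 ✓
(Author=201, Year=634): 2 rows → Title = Q71, Q71 ✓
(Author=191, Year=624): 1 row → Title = Q12 ✓
(Author=209, Year=621): 1 row → Title = Q18 ✓
(Author=209, Year=637): 1 row → Title = Q61 ✓
(Author=209, Year=634): 1 row → Title = Q42 ✓
Two rows agree on {Author, Year} but differ on Title, so {Author, Year} → Title does not hold.

No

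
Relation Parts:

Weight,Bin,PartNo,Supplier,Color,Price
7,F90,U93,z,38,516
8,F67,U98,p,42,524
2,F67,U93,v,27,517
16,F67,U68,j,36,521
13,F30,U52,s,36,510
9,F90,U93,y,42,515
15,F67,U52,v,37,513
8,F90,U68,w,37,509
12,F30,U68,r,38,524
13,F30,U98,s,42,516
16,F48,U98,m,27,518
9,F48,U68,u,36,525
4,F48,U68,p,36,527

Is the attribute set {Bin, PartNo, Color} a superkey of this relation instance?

No

Two distinct rows share (Bin=F48, PartNo=U68, Color=36), so {Bin, PartNo, Color} does not determine every attribute — not a superkey.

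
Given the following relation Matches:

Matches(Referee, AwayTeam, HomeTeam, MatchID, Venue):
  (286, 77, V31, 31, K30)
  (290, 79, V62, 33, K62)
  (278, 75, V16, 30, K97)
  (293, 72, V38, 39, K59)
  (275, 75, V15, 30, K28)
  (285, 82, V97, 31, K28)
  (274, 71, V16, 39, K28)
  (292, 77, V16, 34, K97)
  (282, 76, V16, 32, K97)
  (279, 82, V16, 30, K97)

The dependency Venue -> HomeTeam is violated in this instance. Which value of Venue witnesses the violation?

Venue=K30: 1 row → HomeTeam = V31 ✓
Venue=K62: 1 row → HomeTeam = V62 ✓
Venue=K97: 4 rows → HomeTeam = V16, V16, V16, V16 ✓
Venue=K59: 1 row → HomeTeam = V38 ✓
Venue=K28: 3 rows → HomeTeam takes values {V15, V97, V16} — violation
The only Venue value with inconsistent HomeTeam is Venue=K28.

K28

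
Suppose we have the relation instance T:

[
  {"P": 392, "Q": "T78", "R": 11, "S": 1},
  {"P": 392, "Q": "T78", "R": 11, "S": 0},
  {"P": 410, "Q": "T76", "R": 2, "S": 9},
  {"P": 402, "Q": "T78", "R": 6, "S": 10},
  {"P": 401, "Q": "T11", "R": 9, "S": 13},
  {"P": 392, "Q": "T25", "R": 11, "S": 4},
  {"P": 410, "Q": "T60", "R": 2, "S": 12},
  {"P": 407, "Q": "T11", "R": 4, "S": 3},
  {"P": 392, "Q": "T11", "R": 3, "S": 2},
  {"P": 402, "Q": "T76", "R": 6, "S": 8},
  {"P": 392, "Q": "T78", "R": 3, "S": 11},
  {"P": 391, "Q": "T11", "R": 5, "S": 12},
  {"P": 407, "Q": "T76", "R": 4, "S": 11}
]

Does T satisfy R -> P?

Yes

R=11: 3 rows → P = 392, 392, 392 ✓
R=2: 2 rows → P = 410, 410 ✓
R=6: 2 rows → P = 402, 402 ✓
R=9: 1 row → P = 401 ✓
R=4: 2 rows → P = 407, 407 ✓
R=3: 2 rows → P = 392, 392 ✓
R=5: 1 row → P = 391 ✓
Every R value is associated with a single P value, so R -> P holds.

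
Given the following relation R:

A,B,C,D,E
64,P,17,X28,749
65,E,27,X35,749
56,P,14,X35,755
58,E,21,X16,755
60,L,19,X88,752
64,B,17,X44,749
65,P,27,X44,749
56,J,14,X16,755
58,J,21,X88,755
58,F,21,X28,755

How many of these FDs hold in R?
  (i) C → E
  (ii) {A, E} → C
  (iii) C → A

(i) C → E: every LHS value maps to a single RHS value — holds.
(ii) {A, E} → C: every LHS value maps to a single RHS value — holds.
(iii) C → A: every LHS value maps to a single RHS value — holds.
3 of the 3 dependencies hold.

3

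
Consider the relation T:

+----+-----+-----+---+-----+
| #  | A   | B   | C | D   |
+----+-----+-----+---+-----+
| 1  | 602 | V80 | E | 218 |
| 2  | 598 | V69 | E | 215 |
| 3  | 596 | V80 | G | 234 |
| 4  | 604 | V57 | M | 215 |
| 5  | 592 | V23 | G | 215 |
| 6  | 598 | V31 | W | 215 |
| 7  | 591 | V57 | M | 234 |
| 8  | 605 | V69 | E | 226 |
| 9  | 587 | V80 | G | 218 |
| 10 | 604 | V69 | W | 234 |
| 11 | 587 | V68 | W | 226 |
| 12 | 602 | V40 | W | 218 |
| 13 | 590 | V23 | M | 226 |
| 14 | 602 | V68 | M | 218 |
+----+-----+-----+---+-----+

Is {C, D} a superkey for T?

All 14 rows have distinct {C, D} values, so {C, D} → (all attributes) holds and {C, D} is a superkey.

Yes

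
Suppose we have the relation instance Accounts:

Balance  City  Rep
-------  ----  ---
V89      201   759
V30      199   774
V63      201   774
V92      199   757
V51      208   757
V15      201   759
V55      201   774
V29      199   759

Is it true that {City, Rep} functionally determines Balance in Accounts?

No

(City=201, Rep=759): 2 rows → Balance takes values {V89, V15} — violation
(City=199, Rep=774): 1 row → Balance = V30 ✓
(City=201, Rep=774): 2 rows → Balance takes values {V63, V55} — violation
(City=199, Rep=757): 1 row → Balance = V92 ✓
(City=208, Rep=757): 1 row → Balance = V51 ✓
(City=199, Rep=759): 1 row → Balance = V29 ✓
Two rows agree on {City, Rep} but differ on Balance, so {City, Rep} -> Balance does not hold.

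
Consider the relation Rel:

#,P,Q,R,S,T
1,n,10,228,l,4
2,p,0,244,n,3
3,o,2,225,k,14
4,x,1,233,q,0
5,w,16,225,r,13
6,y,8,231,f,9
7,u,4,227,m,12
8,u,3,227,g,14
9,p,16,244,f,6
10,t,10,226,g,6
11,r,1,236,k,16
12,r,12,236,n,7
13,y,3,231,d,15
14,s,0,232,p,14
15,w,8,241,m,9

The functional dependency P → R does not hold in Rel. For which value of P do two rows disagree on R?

w

P=n: row 1 → R = 228 ✓
P=p: rows 2, 9 → R = 244, 244 ✓
P=o: row 3 → R = 225 ✓
P=x: row 4 → R = 233 ✓
P=w: rows 5, 15 → R takes values {225, 241} — violation
P=y: rows 6, 13 → R = 231, 231 ✓
P=u: rows 7, 8 → R = 227, 227 ✓
P=t: row 10 → R = 226 ✓
P=r: rows 11, 12 → R = 236, 236 ✓
P=s: row 14 → R = 232 ✓
The only P value with inconsistent R is P=w.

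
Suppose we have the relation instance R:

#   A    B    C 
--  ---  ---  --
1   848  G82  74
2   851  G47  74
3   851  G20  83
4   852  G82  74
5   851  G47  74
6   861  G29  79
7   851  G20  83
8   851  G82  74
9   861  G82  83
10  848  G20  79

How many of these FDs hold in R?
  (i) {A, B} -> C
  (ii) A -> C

1

(i) {A, B} -> C: every LHS value maps to a single RHS value — holds.
(ii) A -> C: A=848: rows 1, 10 → C takes values {74, 79} — violation; A=851: rows 2, 3, 5, 7, 8 → C takes values {74, 83} — violation; A=861: rows 6, 9 → C takes values {79, 83} — violation — fails.
1 of the 2 dependencies holds.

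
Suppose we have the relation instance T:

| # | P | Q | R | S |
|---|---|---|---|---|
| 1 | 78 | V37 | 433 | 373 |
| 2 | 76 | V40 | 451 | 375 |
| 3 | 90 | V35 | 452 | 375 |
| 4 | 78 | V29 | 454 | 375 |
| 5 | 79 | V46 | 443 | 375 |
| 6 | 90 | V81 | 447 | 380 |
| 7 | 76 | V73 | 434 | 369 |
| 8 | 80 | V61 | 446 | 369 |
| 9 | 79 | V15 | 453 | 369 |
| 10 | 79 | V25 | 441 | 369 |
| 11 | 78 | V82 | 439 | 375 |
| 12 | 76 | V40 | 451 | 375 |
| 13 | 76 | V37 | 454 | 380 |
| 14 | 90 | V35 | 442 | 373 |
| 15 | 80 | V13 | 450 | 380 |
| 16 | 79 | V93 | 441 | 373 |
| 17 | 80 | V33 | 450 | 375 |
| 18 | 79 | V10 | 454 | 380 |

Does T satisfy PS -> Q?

(P=78, S=373): row 1 → Q = V37 ✓
(P=76, S=375): rows 2, 12 → Q = V40, V40 ✓
(P=90, S=375): row 3 → Q = V35 ✓
(P=78, S=375): rows 4, 11 → Q takes values {V29, V82} — violation
(P=79, S=375): row 5 → Q = V46 ✓
(P=90, S=380): row 6 → Q = V81 ✓
(P=76, S=369): row 7 → Q = V73 ✓
(P=80, S=369): row 8 → Q = V61 ✓
(P=79, S=369): rows 9, 10 → Q takes values {V15, V25} — violation
(P=76, S=380): row 13 → Q = V37 ✓
(P=90, S=373): row 14 → Q = V35 ✓
(P=80, S=380): row 15 → Q = V13 ✓
(P=79, S=373): row 16 → Q = V93 ✓
(P=80, S=375): row 17 → Q = V33 ✓
(P=79, S=380): row 18 → Q = V10 ✓
Two rows agree on PS but differ on Q, so PS -> Q does not hold.

No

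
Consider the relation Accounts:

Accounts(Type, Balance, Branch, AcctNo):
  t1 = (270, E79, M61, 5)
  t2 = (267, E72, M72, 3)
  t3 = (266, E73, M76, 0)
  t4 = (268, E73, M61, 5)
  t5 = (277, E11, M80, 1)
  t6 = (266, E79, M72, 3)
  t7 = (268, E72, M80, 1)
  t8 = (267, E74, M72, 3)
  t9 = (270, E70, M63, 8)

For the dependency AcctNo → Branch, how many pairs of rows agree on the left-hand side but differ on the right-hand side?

0

AcctNo=5: all 2 rows agree on Branch — 0 pairs.
AcctNo=3: all 3 rows agree on Branch — 0 pairs.
AcctNo=1: all 2 rows agree on Branch — 0 pairs.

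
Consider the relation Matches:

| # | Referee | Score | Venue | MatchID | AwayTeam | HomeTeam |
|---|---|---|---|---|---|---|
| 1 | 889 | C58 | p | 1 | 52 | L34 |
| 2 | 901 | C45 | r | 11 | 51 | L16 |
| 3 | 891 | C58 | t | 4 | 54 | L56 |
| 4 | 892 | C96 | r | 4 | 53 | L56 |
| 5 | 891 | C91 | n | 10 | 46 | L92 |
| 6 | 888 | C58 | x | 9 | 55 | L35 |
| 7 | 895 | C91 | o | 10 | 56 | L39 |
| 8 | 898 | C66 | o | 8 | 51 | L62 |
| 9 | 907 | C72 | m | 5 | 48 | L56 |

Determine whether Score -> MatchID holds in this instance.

Score=C58: rows 1, 3, 6 → MatchID takes values {1, 4, 9} — violation
Score=C45: row 2 → MatchID = 11 ✓
Score=C96: row 4 → MatchID = 4 ✓
Score=C91: rows 5, 7 → MatchID = 10, 10 ✓
Score=C66: row 8 → MatchID = 8 ✓
Score=C72: row 9 → MatchID = 5 ✓
Two rows agree on Score but differ on MatchID, so Score -> MatchID does not hold.

No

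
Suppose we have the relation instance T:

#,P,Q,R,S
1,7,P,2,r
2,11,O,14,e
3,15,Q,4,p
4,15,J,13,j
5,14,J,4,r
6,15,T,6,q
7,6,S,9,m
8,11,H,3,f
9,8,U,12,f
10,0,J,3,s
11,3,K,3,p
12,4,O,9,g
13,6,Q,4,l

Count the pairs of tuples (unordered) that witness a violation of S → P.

S=r: violating pairs (1,5) — 1 pair.
S=p: violating pairs (3,11) — 1 pair.
S=f: violating pairs (8,9) — 1 pair.

3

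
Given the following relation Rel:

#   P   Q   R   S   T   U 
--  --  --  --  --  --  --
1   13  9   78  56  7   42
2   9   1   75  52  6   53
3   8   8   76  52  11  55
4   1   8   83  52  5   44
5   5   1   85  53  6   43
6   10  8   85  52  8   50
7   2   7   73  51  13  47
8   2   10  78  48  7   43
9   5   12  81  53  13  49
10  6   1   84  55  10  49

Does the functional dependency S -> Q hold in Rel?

No

S=56: row 1 → Q = 9 ✓
S=52: rows 2, 3, 4, 6 → Q takes values {1, 8} — violation
S=53: rows 5, 9 → Q takes values {1, 12} — violation
S=51: row 7 → Q = 7 ✓
S=48: row 8 → Q = 10 ✓
S=55: row 10 → Q = 1 ✓
Two rows agree on S but differ on Q, so S -> Q does not hold.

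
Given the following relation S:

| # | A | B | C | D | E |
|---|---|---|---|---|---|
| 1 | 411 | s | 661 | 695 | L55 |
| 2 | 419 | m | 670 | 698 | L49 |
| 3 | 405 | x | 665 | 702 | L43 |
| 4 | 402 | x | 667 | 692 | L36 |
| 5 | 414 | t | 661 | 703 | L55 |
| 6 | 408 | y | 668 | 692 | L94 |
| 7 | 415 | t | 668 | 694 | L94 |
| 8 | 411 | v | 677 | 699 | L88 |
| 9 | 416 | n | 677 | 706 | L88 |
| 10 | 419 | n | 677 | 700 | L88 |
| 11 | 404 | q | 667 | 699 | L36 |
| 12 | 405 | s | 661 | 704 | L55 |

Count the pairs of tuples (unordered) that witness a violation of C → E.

C=661: all 3 rows agree on E — 0 pairs.
C=667: all 2 rows agree on E — 0 pairs.
C=668: all 2 rows agree on E — 0 pairs.
C=677: all 3 rows agree on E — 0 pairs.

0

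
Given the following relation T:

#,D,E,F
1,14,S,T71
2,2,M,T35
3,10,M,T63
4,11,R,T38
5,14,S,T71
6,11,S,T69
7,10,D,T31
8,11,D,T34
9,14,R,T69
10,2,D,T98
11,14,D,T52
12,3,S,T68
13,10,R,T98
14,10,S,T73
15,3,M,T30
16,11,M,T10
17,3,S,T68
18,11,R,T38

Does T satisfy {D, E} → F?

Yes

(D=14, E=S): rows 1, 5 → F = T71, T71 ✓
(D=2, E=M): row 2 → F = T35 ✓
(D=10, E=M): row 3 → F = T63 ✓
(D=11, E=R): rows 4, 18 → F = T38, T38 ✓
(D=11, E=S): row 6 → F = T69 ✓
(D=10, E=D): row 7 → F = T31 ✓
(D=11, E=D): row 8 → F = T34 ✓
(D=14, E=R): row 9 → F = T69 ✓
(D=2, E=D): row 10 → F = T98 ✓
(D=14, E=D): row 11 → F = T52 ✓
(D=3, E=S): rows 12, 17 → F = T68, T68 ✓
(D=10, E=R): row 13 → F = T98 ✓
(D=10, E=S): row 14 → F = T73 ✓
(D=3, E=M): row 15 → F = T30 ✓
(D=11, E=M): row 16 → F = T10 ✓
Every {D, E} value is associated with a single F value, so {D, E} → F holds.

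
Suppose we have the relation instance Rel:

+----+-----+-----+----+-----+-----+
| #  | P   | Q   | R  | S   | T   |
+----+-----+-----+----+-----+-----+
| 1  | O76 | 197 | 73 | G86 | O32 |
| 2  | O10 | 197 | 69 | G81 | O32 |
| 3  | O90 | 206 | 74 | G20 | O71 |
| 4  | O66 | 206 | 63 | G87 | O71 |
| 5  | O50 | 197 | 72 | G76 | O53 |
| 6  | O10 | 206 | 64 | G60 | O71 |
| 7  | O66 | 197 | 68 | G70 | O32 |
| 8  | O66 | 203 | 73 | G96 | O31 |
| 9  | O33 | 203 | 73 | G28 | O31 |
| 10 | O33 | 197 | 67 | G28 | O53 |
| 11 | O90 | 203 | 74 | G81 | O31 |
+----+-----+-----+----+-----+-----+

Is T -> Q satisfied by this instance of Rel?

T=O32: rows 1, 2, 7 → Q = 197, 197, 197 ✓
T=O71: rows 3, 4, 6 → Q = 206, 206, 206 ✓
T=O53: rows 5, 10 → Q = 197, 197 ✓
T=O31: rows 8, 9, 11 → Q = 203, 203, 203 ✓
Every T value is associated with a single Q value, so T -> Q holds.

Yes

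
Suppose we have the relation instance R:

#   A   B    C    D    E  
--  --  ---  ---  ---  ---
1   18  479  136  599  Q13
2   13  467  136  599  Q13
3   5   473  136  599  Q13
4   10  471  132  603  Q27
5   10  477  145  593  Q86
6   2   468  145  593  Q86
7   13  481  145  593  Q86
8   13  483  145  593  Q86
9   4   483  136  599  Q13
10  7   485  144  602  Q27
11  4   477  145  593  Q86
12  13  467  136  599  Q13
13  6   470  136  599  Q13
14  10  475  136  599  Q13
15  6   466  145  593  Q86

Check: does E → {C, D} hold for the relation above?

E=Q13: rows 1, 2, 3, 9, 12, 13, 14 → {C,D} = (136, 599), (136, 599), (136, 599), (136, 599), (136, 599), (136, 599), (136, 599) ✓
E=Q27: rows 4, 10 → {C,D} takes values {(132, 603), (144, 602)} — violation
E=Q86: rows 5, 6, 7, 8, 11, 15 → {C,D} = (145, 593), (145, 593), (145, 593), (145, 593), (145, 593), (145, 593) ✓
Two rows agree on E but differ on {C, D}, so E → {C, D} does not hold.

No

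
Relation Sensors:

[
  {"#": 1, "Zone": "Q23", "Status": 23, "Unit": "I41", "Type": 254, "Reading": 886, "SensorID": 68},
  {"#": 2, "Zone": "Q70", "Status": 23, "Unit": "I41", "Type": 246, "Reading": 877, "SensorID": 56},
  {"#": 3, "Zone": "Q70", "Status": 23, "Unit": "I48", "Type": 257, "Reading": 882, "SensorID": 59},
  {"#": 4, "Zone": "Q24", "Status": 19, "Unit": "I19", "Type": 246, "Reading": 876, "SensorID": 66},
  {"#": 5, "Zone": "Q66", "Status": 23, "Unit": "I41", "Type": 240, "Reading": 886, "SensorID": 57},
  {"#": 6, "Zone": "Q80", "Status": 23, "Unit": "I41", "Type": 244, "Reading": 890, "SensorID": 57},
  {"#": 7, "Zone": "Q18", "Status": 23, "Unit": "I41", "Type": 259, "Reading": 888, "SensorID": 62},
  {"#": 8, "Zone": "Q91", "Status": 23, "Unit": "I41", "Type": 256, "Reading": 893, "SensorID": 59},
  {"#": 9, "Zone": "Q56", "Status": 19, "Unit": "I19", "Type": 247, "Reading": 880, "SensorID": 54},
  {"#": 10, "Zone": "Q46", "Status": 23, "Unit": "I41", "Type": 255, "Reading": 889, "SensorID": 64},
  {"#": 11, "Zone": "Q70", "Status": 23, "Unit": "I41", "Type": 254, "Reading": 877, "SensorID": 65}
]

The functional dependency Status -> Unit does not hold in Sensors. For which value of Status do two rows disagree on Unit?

23

Status=23: rows 1, 2, 3, 5, 6, 7, 8, 10, 11 → Unit takes values {I41, I48} — violation
Status=19: rows 4, 9 → Unit = I19, I19 ✓
The only Status value with inconsistent Unit is Status=23.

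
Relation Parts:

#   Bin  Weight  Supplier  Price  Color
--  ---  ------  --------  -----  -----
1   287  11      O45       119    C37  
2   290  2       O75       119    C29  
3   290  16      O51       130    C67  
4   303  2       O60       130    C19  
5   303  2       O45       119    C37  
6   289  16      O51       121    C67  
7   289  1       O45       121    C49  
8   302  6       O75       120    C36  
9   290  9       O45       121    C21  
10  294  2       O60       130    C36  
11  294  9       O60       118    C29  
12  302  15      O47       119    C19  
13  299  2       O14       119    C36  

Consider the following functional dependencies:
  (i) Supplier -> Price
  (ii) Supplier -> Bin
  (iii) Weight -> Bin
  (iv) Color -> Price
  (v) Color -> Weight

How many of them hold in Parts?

(i) Supplier -> Price: Supplier=O45: rows 1, 5, 7, 9 → Price takes values {119, 121} — violation; Supplier=O75: rows 2, 8 → Price takes values {119, 120} — violation; Supplier=O51: rows 3, 6 → Price takes values {130, 121} — violation; Supplier=O60: rows 4, 10, 11 → Price takes values {130, 118} — violation — fails.
(ii) Supplier -> Bin: Supplier=O45: rows 1, 5, 7, 9 → Bin takes values {287, 303, 289, 290} — violation; Supplier=O75: rows 2, 8 → Bin takes values {290, 302} — violation; Supplier=O51: rows 3, 6 → Bin takes values {290, 289} — violation; Supplier=O60: rows 4, 10, 11 → Bin takes values {303, 294} — violation — fails.
(iii) Weight -> Bin: Weight=2: rows 2, 4, 5, 10, 13 → Bin takes values {290, 303, 294, 299} — violation; Weight=16: rows 3, 6 → Bin takes values {290, 289} — violation; Weight=9: rows 9, 11 → Bin takes values {290, 294} — violation — fails.
(iv) Color -> Price: Color=C29: rows 2, 11 → Price takes values {119, 118} — violation; Color=C67: rows 3, 6 → Price takes values {130, 121} — violation; Color=C19: rows 4, 12 → Price takes values {130, 119} — violation; Color=C36: rows 8, 10, 13 → Price takes values {120, 130, 119} — violation — fails.
(v) Color -> Weight: Color=C37: rows 1, 5 → Weight takes values {11, 2} — violation; Color=C29: rows 2, 11 → Weight takes values {2, 9} — violation; Color=C19: rows 4, 12 → Weight takes values {2, 15} — violation; Color=C36: rows 8, 10, 13 → Weight takes values {6, 2} — violation — fails.
None of the 5 dependencies hold.

0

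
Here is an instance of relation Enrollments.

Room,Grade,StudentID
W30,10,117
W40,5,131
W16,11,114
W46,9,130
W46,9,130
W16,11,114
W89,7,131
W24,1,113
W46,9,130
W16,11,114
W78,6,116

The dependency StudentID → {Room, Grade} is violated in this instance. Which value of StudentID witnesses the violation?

131

StudentID=117: 1 row → {Room,Grade} = (W30, 10) ✓
StudentID=131: 2 rows → {Room,Grade} takes values {(W40, 5), (W89, 7)} — violation
StudentID=114: 3 rows → {Room,Grade} = (W16, 11), (W16, 11), (W16, 11) ✓
StudentID=130: 3 rows → {Room,Grade} = (W46, 9), (W46, 9), (W46, 9) ✓
StudentID=113: 1 row → {Room,Grade} = (W24, 1) ✓
StudentID=116: 1 row → {Room,Grade} = (W78, 6) ✓
The only StudentID value with inconsistent RHS is StudentID=131.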